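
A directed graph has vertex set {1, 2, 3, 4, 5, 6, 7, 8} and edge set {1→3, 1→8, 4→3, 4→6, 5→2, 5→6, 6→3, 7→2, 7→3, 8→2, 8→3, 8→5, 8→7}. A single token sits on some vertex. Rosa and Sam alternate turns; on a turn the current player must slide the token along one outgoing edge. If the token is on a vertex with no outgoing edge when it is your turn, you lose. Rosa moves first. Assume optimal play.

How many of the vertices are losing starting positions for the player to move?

2

Use the standard recursion: the mover loses at a terminal position; elsewhere, the mover wins exactly when some move hands the opponent an L position.
Every edge goes from a vertex to one that appears earlier in the order 2, 3, 6, 5, 7, 8, 1, 4, so processing vertices in that order labels each vertex after all of its successors.
2: no outgoing edge → L
3: no outgoing edge → L
6: can move to 3, which is L ⇒ W
5: can move to 2, which is L ⇒ W
7: can move to 3, which is L ⇒ W
8: can move to 3, which is L ⇒ W
1: can move to 3, which is L ⇒ W
4: can move to 3, which is L ⇒ W
The L vertices are 2, 3; that is 2 in all.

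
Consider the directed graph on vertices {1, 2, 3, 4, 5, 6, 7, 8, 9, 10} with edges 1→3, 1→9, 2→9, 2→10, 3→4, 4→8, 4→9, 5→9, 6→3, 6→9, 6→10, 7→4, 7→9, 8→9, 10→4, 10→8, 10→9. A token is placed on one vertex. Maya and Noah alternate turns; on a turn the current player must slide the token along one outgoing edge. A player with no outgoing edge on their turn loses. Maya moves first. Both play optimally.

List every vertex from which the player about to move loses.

Build the W/L table. Terminal = L. A non-terminal position is W if it has a move to some L; otherwise it is L.
Every edge goes from a vertex to one that appears earlier in the order 9, 8, 4, 10, 2, 3, 7, 1, 6, 5, so processing vertices in that order labels each vertex after all of its successors.
9: no outgoing edge → L
8: can move to 9, which is L ⇒ W
4: can move to 9, which is L ⇒ W
10: can move to 9, which is L ⇒ W
2: can move to 9, which is L ⇒ W
3: the only move is to 4(W), a W ⇒ L
7: can move to 9, which is L ⇒ W
1: can move to 3, which is L ⇒ W
6: can move to 3, which is L ⇒ W
5: can move to 9, which is L ⇒ W
Reading off the rows marked L gives the requested list; there are 2 such vertices.

3, 9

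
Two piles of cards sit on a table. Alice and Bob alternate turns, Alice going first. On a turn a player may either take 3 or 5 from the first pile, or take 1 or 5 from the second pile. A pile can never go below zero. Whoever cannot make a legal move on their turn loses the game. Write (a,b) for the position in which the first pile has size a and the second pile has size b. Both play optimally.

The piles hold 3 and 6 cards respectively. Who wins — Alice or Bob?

Positions with no move are L. A position that does have a move is losing for the player to move precisely when every available move leads to a winning position for the opponent. Fill in the labels:
No move ever increases a pile, so every position that can arise here has a ≤ 3 and b ≤ 6; it is enough to label the cells with 0 ≤ a ≤ 3 and 0 ≤ b ≤ 6.
Every move lowers a or b (never raises either), so fill the grid row by row in increasing a, and left to right within a row: each cell's successors are then already labelled.
      b=0  b=1  b=2  b=3  b=4  b=5  b=6
a=0:    L    W    L    W    L    W    L
a=1:    L    W    L    W    L    W    L
a=2:    L    W    L    W    L    W    L
a=3:    W    L    W    L    W    L    W
Cells with no legal move (terminal, hence L): (0,0), (1,0), (2,0).
The remaining L cells, each justified by listing all of its moves:
(0,2): only reaches (0,1)(W), which is W → L
(0,4): only reaches (0,3)(W), which is W → L
(0,6): only reaches (0,5)(W), (0,1)(W), all W → L
(1,2): only reaches (1,1)(W), which is W → L
(1,4): only reaches (1,3)(W), which is W → L
(1,6): only reaches (1,5)(W), (1,1)(W), all W → L
(2,2): only reaches (2,1)(W), which is W → L
(2,4): only reaches (2,3)(W), which is W → L
(2,6): only reaches (2,5)(W), (2,1)(W), all W → L
(3,1): only reaches (0,1)(W), (3,0)(W), all W → L
(3,3): only reaches (0,3)(W), (3,2)(W), all W → L
(3,5): only reaches (0,5)(W), (3,4)(W), (3,0)(W), all W → L
Every other cell has at least one move into one of the L cells above, so it is W.
The starting position (3,6) is W: Alice should move to (0,6), handing over an L position.

Alice wins.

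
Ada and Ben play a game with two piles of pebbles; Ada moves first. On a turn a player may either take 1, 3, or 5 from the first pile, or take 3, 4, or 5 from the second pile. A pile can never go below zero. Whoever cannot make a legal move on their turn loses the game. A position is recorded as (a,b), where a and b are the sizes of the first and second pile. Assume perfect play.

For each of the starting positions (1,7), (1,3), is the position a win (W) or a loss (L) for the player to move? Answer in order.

(1,7): W, (1,3): L

Use the standard recursion: the mover loses at a terminal position; elsewhere, the mover wins exactly when some move hands the opponent an L position.
No move ever increases a pile, so every position that can arise here has a ≤ 1 and b ≤ 7; it is enough to label the cells with 0 ≤ a ≤ 1 and 0 ≤ b ≤ 7.
Every move lowers a or b (never raises either), so fill the grid row by row in increasing a, and left to right within a row: each cell's successors are then already labelled.
      b=0  b=1  b=2  b=3  b=4  b=5  b=6  b=7
a=0:    L    L    L    W    W    W    W    W
a=1:    W    W    W    L    L    L    W    W
Cells with no legal move (terminal, hence L): (0,0), (0,1), (0,2).
The remaining L cells, each justified by listing all of its moves:
(1,3): →(0,3)(W), (1,0)(W) — all W, so L
(1,4): →(0,4)(W), (1,1)(W), (1,0)(W) — all W, so L
(1,5): →(0,5)(W), (1,2)(W), (1,1)(W), (1,0)(W) — all W, so L
Every other cell has at least one move into one of the L cells above, so it is W.
(1,7): the move to (1,4) reaches an L cell, so W
(1,3): one of the L cells justified above, so L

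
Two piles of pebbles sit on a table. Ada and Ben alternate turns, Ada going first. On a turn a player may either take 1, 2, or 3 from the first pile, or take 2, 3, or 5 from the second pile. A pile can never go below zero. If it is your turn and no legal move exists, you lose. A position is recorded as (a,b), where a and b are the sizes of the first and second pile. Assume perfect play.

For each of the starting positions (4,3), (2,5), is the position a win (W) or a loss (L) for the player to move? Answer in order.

(4,3): W, (2,5): L

Use the standard recursion: the mover loses at a terminal position; elsewhere, the mover wins exactly when some move hands the opponent an L position.
No move ever increases a pile, so every position that can arise here has a ≤ 4 and b ≤ 5; it is enough to label the cells with 0 ≤ a ≤ 4 and 0 ≤ b ≤ 5.
Every move lowers a or b (never raises either), so fill the grid row by row in increasing a, and left to right within a row: each cell's successors are then already labelled.
      b=0  b=1  b=2  b=3  b=4  b=5
a=0:    L    L    W    W    W    W
a=1:    W    W    L    L    W    W
a=2:    W    W    W    W    L    L
a=3:    W    W    W    W    W    W
a=4:    L    L    W    W    W    W
Cells with no legal move (terminal, hence L): (0,0), (0,1).
The remaining L cells, each justified by listing all of its moves:
(1,2): →(0,2)(W), (1,0)(W) — all W, so L
(1,3): →(0,3)(W), (1,1)(W), (1,0)(W) — all W, so L
(2,4): →(1,4)(W), (0,4)(W), (2,2)(W), (2,1)(W) — all W, so L
(2,5): →(1,5)(W), (0,5)(W), (2,3)(W), (2,2)(W), (2,0)(W) — all W, so L
(4,0): →(3,0)(W), (2,0)(W), (1,0)(W) — all W, so L
(4,1): →(3,1)(W), (2,1)(W), (1,1)(W) — all W, so L
Every other cell has at least one move into one of the L cells above, so it is W.
(4,3): the move to (1,3) reaches an L cell, so W
(2,5): one of the L cells justified above, so L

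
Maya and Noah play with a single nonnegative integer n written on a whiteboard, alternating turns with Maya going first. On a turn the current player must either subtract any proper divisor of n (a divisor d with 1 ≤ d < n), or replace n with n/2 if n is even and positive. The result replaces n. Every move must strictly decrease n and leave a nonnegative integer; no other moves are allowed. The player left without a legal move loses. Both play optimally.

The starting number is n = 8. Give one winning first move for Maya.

Move to 7.

Positions with no move are L. A position that does have a move is losing for the player to move precisely when every available move leads to a winning position for the opponent. Fill in the labels:
n=0: no move → L
n=1: no move → L
n=2: →1(L), so W
n=3: →2(W) only, which is W, so L
n=4: →3(L), so W
n=5: →4(W) only, which is W, so L
n=6: →3(L), so W
n=7: →6(W) only, which is W, so L
n=8: →7(L), so W
From 8, the L positions reachable in one move are: 7.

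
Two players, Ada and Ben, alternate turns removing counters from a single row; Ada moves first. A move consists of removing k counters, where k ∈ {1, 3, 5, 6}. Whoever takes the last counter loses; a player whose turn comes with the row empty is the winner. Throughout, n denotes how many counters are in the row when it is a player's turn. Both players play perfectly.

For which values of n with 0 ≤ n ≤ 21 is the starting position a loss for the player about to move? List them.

1, 3, 5, 12, 14, 16

Work bottom-up. With no move the player to move wins. Otherwise the position is W if at least one move leads to an L position for the opponent, and L if every move leads to a W.
n=0: no move; the opponent has just taken the last counter and therefore loses → W
n=1: L (sole option 0(W) is W)
n=2: W (go to 1, an L position)
n=3: L (options 2(W), 0(W) are all W)
n=4: W (go to 3, an L position)
n=5: L (options 4(W), 2(W), 0(W) are all W)
n=6: W (go to 5, an L position)
n=7: W (go to 1, an L position)
n=8: W (go to 5, an L position)
n=9: W (go to 3, an L position)
n=10: W (go to 5, an L position)
n=11: W (go to 5, an L position)
n=12: L (options 11(W), 9(W), 7(W), 6(W) are all W)
n=13: W (go to 12, an L position)
n=14: L (options 13(W), 11(W), 9(W), 8(W) are all W)
n=15: W (go to 14, an L position)
n=16: L (options 15(W), 13(W), 11(W), 10(W) are all W)
n=17: W (go to 16, an L position)
n=18: W (go to 12, an L position)
n=19: W (go to 16, an L position)
n=20: W (go to 14, an L position)
n=21: W (go to 16, an L position)
The losing starting values of n are exactly the entries labelled L in this table (6 of them).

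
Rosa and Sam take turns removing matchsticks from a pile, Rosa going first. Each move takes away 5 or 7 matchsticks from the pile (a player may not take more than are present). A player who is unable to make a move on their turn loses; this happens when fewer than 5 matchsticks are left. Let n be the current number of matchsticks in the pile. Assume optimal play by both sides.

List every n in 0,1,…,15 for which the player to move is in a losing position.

Build the W/L table. Terminal = L. A non-terminal position is W if it has a move to some L; otherwise it is L.
n=0: no move → L
n=1: no move → L
n=2: no move → L
n=3: no move → L
n=4: no move → L
n=5: →0(L), so W
n=6: →1(L), so W
n=7: →2(L), so W
n=8: →3(L), so W
n=9: →4(L), so W
n=10: →3(L), so W
n=11: →4(L), so W
n=12: →7(W), 5(W) — all W, so L
n=13: →8(W), 6(W) — all W, so L
n=14: →9(W), 7(W) — all W, so L
n=15: →10(W), 8(W) — all W, so L
Reading off the rows marked L gives the requested list; there are 9 such values of n.

0, 1, 2, 3, 4, 12, 13, 14, 15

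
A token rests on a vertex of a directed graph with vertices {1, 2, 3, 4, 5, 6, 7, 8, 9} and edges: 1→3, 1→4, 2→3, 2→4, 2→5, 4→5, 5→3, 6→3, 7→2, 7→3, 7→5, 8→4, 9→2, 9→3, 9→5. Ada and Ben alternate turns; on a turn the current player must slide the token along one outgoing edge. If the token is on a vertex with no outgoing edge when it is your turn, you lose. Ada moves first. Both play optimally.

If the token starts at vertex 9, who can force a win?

Ada wins.

Build the W/L table. Terminal = L. A non-terminal position is W if it has a move to some L; otherwise it is L.
Every edge goes from a vertex to one that appears earlier in the order 3, 5, 4, 2, 1, 7, 9, 6, 8, so processing vertices in that order labels each vertex after all of its successors.
3: no outgoing edge → L
5: reaches L-position 3 → W
4: only reaches 5(W), which is W → L
2: reaches L-position 4 → W
1: reaches L-position 4 → W
7: reaches L-position 3 → W
9: reaches L-position 3 → W
6: reaches L-position 3 → W
8: reaches L-position 4 → W
From 9 Ada can move to 3, reaching an L position.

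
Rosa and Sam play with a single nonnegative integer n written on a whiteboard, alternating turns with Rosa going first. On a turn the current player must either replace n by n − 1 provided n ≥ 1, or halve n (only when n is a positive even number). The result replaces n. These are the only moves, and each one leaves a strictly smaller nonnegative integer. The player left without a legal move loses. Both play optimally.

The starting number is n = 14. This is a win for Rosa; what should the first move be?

Move to 7.

Compute win/loss labels from the base case upward. A position with no move is L. Any other position is W if it can reach an L in one move, else L.
n=0: no move → L
n=1: can move to 0, which is L ⇒ W
n=2: the only move is to 1(W), a W ⇒ L
n=3: can move to 2, which is L ⇒ W
n=4: can move to 2, which is L ⇒ W
n=5: the only move is to 4(W), a W ⇒ L
n=6: can move to 5, which is L ⇒ W
n=7: the only move is to 6(W), a W ⇒ L
n=8: can move to 7, which is L ⇒ W
n=9: the only move is to 8(W), a W ⇒ L
n=10: can move to 5, which is L ⇒ W
n=11: the only move is to 10(W), a W ⇒ L
n=12: can move to 11, which is L ⇒ W
n=13: the only move is to 12(W), a W ⇒ L
n=14: can move to 7, which is L ⇒ W
From 14, the L positions reachable in one move are: 7, 13. Any move reaching one of these is winning.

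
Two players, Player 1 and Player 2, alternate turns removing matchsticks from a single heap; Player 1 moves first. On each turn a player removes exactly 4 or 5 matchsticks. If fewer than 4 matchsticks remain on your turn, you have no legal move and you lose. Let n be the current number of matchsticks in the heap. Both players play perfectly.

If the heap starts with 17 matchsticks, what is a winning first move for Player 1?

Remove 5, leaving 12.

Compute win/loss labels from the base case upward. A position with no move is L. Any other position is W if it can reach an L in one move, else L.
n=0: no move → L
n=1: no move → L
n=2: no move → L
n=3: no move → L
n=4: W (go to 0, an L position)
n=5: W (go to 1, an L position)
n=6: W (go to 2, an L position)
n=7: W (go to 3, an L position)
n=8: W (go to 3, an L position)
n=9: L (options 5(W), 4(W) are all W)
n=10: L (options 6(W), 5(W) are all W)
n=11: L (options 7(W), 6(W) are all W)
n=12: L (options 8(W), 7(W) are all W)
n=13: W (go to 9, an L position)
n=14: W (go to 10, an L position)
n=15: W (go to 11, an L position)
n=16: W (go to 12, an L position)
n=17: W (go to 12, an L position)
From 17, the L positions reachable in one move are: 12.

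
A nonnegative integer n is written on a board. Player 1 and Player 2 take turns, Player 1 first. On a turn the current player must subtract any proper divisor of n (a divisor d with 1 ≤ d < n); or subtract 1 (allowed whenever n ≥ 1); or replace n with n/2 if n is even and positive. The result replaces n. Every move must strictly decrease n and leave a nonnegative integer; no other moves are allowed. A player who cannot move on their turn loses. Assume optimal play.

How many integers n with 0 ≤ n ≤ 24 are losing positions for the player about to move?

Label each position W (a win for the player to move) or L (a loss). A position with no legal move is L; any other position is W exactly when some move reaches an L, and L when every move reaches a W.
n=0: no move → L
n=1: →0(L), so W
n=2: →1(W) only, which is W, so L
n=3: →2(L), so W
n=4: →2(L), so W
n=5: →4(W) only, which is W, so L
n=6: →5(L), so W
n=7: →6(W) only, which is W, so L
n=8: →7(L), so W
n=9: →6(W), 8(W) — all W, so L
n=10: →5(L), so W
n=11: →10(W) only, which is W, so L
n=12: →9(L), so W
n=13: →12(W) only, which is W, so L
n=14: →7(L), so W
n=15: →10(W), 12(W), 14(W) — all W, so L
n=16: →15(L), so W
n=17: →16(W) only, which is W, so L
n=18: →9(L), so W
n=19: →18(W) only, which is W, so L
n=20: →15(L), so W
n=21: →14(W), 18(W), 20(W) — all W, so L
n=22: →11(L), so W
n=23: →22(W) only, which is W, so L
n=24: →21(L), so W
L entries with 0 ≤ n ≤ 24: n = 0, 2, 5, 7, 9, 11, 13, 15, 17, 19, 21, 23; that makes 12.

12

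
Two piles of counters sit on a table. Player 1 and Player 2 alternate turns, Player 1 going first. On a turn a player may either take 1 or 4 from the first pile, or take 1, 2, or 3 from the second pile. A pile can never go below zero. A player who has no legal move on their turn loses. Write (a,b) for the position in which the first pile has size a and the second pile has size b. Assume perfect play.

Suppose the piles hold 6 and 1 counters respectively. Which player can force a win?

Use the standard recursion: the mover loses at a terminal position; elsewhere, the mover wins exactly when some move hands the opponent an L position.
No move ever increases a pile, so every position that can arise here has a ≤ 6 and b ≤ 1; it is enough to label the cells with 0 ≤ a ≤ 6 and 0 ≤ b ≤ 1.
Every move lowers a or b (never raises either), so fill the grid row by row in increasing a, and left to right within a row: each cell's successors are then already labelled.
      b=0  b=1
a=0:    L    W
a=1:    W    L
a=2:    L    W
a=3:    W    L
a=4:    W    W
a=5:    L    W
a=6:    W    L
Cells with no legal move (terminal, hence L): (0,0).
The remaining L cells, each justified by listing all of its moves:
(1,1): L (options (0,1)(W), (1,0)(W) are all W)
(2,0): L (sole option (1,0)(W) is W)
(3,1): L (options (2,1)(W), (3,0)(W) are all W)
(5,0): L (options (4,0)(W), (1,0)(W) are all W)
(6,1): L (options (5,1)(W), (2,1)(W), (6,0)(W) are all W)
Every other cell has at least one move into one of the L cells above, so it is W.
The starting position (6,1) is L: whatever Player 1 does, the opponent receives a W position.

Player 2 wins.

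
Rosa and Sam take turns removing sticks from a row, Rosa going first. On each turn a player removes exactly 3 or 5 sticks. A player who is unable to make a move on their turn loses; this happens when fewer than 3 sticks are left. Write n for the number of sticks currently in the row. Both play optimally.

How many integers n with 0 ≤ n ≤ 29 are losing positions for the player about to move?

12

Use the standard recursion: the mover loses at a terminal position; elsewhere, the mover wins exactly when some move hands the opponent an L position.
n=0: no move → L
n=1: no move → L
n=2: no move → L
n=3: can move to 0, which is L ⇒ W
n=4: can move to 1, which is L ⇒ W
n=5: can move to 2, which is L ⇒ W
n=6: can move to 1, which is L ⇒ W
n=7: can move to 2, which is L ⇒ W
n=8: moves to 5(W), 3(W); every one is W ⇒ L
n=9: moves to 6(W), 4(W); every one is W ⇒ L
n=10: moves to 7(W), 5(W); every one is W ⇒ L
n=11: can move to 8, which is L ⇒ W
n=12: can move to 9, which is L ⇒ W
n=13: can move to 10, which is L ⇒ W
n=14: can move to 9, which is L ⇒ W
n=15: can move to 10, which is L ⇒ W
n=16: moves to 13(W), 11(W); every one is W ⇒ L
n=17: moves to 14(W), 12(W); every one is W ⇒ L
n=18: moves to 15(W), 13(W); every one is W ⇒ L
n=19: can move to 16, which is L ⇒ W
n=20: can move to 17, which is L ⇒ W
n=21: can move to 18, which is L ⇒ W
n=22: can move to 17, which is L ⇒ W
n=23: can move to 18, which is L ⇒ W
n=24: moves to 21(W), 19(W); every one is W ⇒ L
n=25: moves to 22(W), 20(W); every one is W ⇒ L
n=26: moves to 23(W), 21(W); every one is W ⇒ L
n=27: can move to 24, which is L ⇒ W
n=28: can move to 25, which is L ⇒ W
n=29: can move to 26, which is L ⇒ W
L entries with 0 ≤ n ≤ 29: n = 0, 1, 2, 8, 9, 10, 16, 17, 18, 24, 25, 26; that makes 12.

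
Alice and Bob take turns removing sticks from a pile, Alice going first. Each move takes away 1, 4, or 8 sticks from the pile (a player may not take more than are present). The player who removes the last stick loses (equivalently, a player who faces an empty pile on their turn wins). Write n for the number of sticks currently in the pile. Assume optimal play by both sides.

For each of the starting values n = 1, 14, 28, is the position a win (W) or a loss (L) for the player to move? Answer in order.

1: L, 14: W, 28: W

Label each position W (a win for the player to move) or L (a loss). A position with no legal move is W; any other position is W exactly when some move reaches an L, and L when every move reaches a W.
n=0: no move; the opponent has just taken the last stick and therefore loses → W
n=1: →0(W) only, which is W, so L
n=2: →1(L), so W
n=3: →2(W) only, which is W, so L
n=4: →3(L), so W
n=5: →1(L), so W
n=6: →5(W), 2(W) — all W, so L
n=7: →6(L), so W
n=8: →7(W), 4(W), 0(W) — all W, so L
n=9: →8(L), so W
n=10: →6(L), so W
n=11: →3(L), so W
n=12: →8(L), so W
n=13: →12(W), 9(W), 5(W) — all W, so L
n=14: →13(L), so W
n=15: →14(W), 11(W), 7(W) — all W, so L
n=16: →15(L), so W
n=17: →13(L), so W
n=18: →17(W), 14(W), 10(W) — all W, so L
n=19: →18(L), so W
n=20: →19(W), 16(W), 12(W) — all W, so L
n=21: →20(L), so W
n=22: →18(L), so W
n=23: →15(L), so W
n=24: →20(L), so W
n=25: →24(W), 21(W), 17(W) — all W, so L
n=26: →25(L), so W
n=27: →26(W), 23(W), 19(W) — all W, so L
n=28: →27(L), so W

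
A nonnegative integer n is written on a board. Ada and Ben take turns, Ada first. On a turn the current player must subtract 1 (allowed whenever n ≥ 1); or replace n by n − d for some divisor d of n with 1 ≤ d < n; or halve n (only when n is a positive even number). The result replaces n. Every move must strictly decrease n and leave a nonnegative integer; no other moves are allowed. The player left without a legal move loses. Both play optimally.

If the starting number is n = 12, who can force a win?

Ada wins.

Use the standard recursion: the mover loses at a terminal position; elsewhere, the mover wins exactly when some move hands the opponent an L position.
n=0: no move → L
n=1: reaches L-position 0 → W
n=2: only reaches 1(W), which is W → L
n=3: reaches L-position 2 → W
n=4: reaches L-position 2 → W
n=5: only reaches 4(W), which is W → L
n=6: reaches L-position 5 → W
n=7: only reaches 6(W), which is W → L
n=8: reaches L-position 7 → W
n=9: only reaches 6(W), 8(W), all W → L
n=10: reaches L-position 5 → W
n=11: only reaches 10(W), which is W → L
n=12: reaches L-position 9 → W
From 12 Ada can move to 9, reaching an L position.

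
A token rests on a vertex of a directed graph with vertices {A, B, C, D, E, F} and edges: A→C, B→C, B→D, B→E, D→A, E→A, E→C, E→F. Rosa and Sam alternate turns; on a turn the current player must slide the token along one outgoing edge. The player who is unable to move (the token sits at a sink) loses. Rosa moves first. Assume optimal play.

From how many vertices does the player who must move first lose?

3

Positions with no move are L. A position that does have a move is losing for the player to move precisely when every available move leads to a winning position for the opponent. Fill in the labels:
Every edge goes from a vertex to one that appears earlier in the order C, F, A, D, E, B, so processing vertices in that order labels each vertex after all of its successors.
C: no outgoing edge → L
F: no outgoing edge → L
A: can move to C, which is L ⇒ W
D: the only move is to A(W), a W ⇒ L
E: can move to F, which is L ⇒ W
B: can move to D, which is L ⇒ W
The L vertices are C, D, F; that is 3 in all.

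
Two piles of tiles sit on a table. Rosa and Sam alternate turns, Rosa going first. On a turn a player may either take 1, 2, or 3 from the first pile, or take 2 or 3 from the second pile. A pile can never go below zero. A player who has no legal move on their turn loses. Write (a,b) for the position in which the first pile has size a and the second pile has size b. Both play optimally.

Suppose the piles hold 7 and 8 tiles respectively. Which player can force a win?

Work bottom-up. With no move the player to move loses. Otherwise the position is W if at least one move leads to an L position for the opponent, and L if every move leads to a W.
No move ever increases a pile, so every position that can arise here has a ≤ 7 and b ≤ 8; it is enough to label the cells with 0 ≤ a ≤ 7 and 0 ≤ b ≤ 8.
Every move lowers a or b (never raises either), so fill the grid row by row in increasing a, and left to right within a row: each cell's successors are then already labelled.
      b=0  b=1  b=2  b=3  b=4  b=5  b=6  b=7  b=8
a=0:    L    L    W    W    W    L    L    W    W
a=1:    W    W    L    L    W    W    W    L    L
a=2:    W    W    W    W    L    W    W    W    W
a=3:    W    W    W    W    W    W    W    W    W
a=4:    L    L    W    W    W    L    L    W    W
a=5:    W    W    L    L    W    W    W    L    L
a=6:    W    W    W    W    L    W    W    W    W
a=7:    W    W    W    W    W    W    W    W    W
Cells with no legal move (terminal, hence L): (0,0), (0,1).
The remaining L cells, each justified by listing all of its moves:
(0,5): moves to (0,3)(W), (0,2)(W); every one is W ⇒ L
(0,6): moves to (0,4)(W), (0,3)(W); every one is W ⇒ L
(1,2): moves to (0,2)(W), (1,0)(W); every one is W ⇒ L
(1,3): moves to (0,3)(W), (1,1)(W), (1,0)(W); every one is W ⇒ L
(1,7): moves to (0,7)(W), (1,5)(W), (1,4)(W); every one is W ⇒ L
(1,8): moves to (0,8)(W), (1,6)(W), (1,5)(W); every one is W ⇒ L
(2,4): moves to (1,4)(W), (0,4)(W), (2,2)(W), (2,1)(W); every one is W ⇒ L
(4,0): moves to (3,0)(W), (2,0)(W), (1,0)(W); every one is W ⇒ L
(4,1): moves to (3,1)(W), (2,1)(W), (1,1)(W); every one is W ⇒ L
(4,5): moves to (3,5)(W), (2,5)(W), (1,5)(W), (4,3)(W), (4,2)(W); every one is W ⇒ L
(4,6): moves to (3,6)(W), (2,6)(W), (1,6)(W), (4,4)(W), (4,3)(W); every one is W ⇒ L
(5,2): moves to (4,2)(W), (3,2)(W), (2,2)(W), (5,0)(W); every one is W ⇒ L
(5,3): moves to (4,3)(W), (3,3)(W), (2,3)(W), (5,1)(W), (5,0)(W); every one is W ⇒ L
(5,7): moves to (4,7)(W), (3,7)(W), (2,7)(W), (5,5)(W), (5,4)(W); every one is W ⇒ L
(5,8): moves to (4,8)(W), (3,8)(W), (2,8)(W), (5,6)(W), (5,5)(W); every one is W ⇒ L
(6,4): moves to (5,4)(W), (4,4)(W), (3,4)(W), (6,2)(W), (6,1)(W); every one is W ⇒ L
Every other cell has at least one move into one of the L cells above, so it is W.
From (7,8) Rosa can move to (5,8), reaching an L position.

Rosa wins.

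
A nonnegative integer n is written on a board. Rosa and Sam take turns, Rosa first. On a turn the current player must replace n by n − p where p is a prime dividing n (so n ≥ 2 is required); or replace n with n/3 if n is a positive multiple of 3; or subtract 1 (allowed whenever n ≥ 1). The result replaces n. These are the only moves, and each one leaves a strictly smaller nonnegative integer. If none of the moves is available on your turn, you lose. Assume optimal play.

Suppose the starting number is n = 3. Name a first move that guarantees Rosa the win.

Label each position W (a win for the player to move) or L (a loss). A position with no legal move is L; any other position is W exactly when some move reaches an L, and L when every move reaches a W.
n=0: no move → L
n=1: W (go to 0, an L position)
n=2: W (go to 0, an L position)
n=3: W (go to 0, an L position)
From 3, the L positions reachable in one move are: 0.

Move to 0.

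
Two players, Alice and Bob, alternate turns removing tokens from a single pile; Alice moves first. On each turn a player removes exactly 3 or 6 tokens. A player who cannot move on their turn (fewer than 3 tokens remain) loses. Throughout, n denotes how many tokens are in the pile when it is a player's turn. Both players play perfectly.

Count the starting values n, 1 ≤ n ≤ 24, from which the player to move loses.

Label each position W (a win for the player to move) or L (a loss). A position with no legal move is L; any other position is W exactly when some move reaches an L, and L when every move reaches a W.
n=0: no move → L
n=1: no move → L
n=2: no move → L
n=3: W (go to 0, an L position)
n=4: W (go to 1, an L position)
n=5: W (go to 2, an L position)
n=6: W (go to 0, an L position)
n=7: W (go to 1, an L position)
n=8: W (go to 2, an L position)
n=9: L (options 6(W), 3(W) are all W)
n=10: L (options 7(W), 4(W) are all W)
n=11: L (options 8(W), 5(W) are all W)
n=12: W (go to 9, an L position)
n=13: W (go to 10, an L position)
n=14: W (go to 11, an L position)
n=15: W (go to 9, an L position)
n=16: W (go to 10, an L position)
n=17: W (go to 11, an L position)
n=18: L (options 15(W), 12(W) are all W)
n=19: L (options 16(W), 13(W) are all W)
n=20: L (options 17(W), 14(W) are all W)
n=21: W (go to 18, an L position)
n=22: W (go to 19, an L position)
n=23: W (go to 20, an L position)
n=24: W (go to 18, an L position)
L entries with 1 ≤ n ≤ 24 (n=0 is outside the asked range and is not counted): n = 1, 2, 9, 10, 11, 18, 19, 20; that makes 8.

8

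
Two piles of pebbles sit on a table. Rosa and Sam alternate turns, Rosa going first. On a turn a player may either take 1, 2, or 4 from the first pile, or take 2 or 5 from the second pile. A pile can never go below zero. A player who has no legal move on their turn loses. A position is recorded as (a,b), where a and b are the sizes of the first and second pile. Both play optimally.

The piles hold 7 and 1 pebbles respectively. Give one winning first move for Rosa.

Move to (6,1).

Work bottom-up. With no move the player to move loses. Otherwise the position is W if at least one move leads to an L position for the opponent, and L if every move leads to a W.
No move ever increases a pile, so every position that can arise here has a ≤ 7 and b ≤ 1; it is enough to label the cells with 0 ≤ a ≤ 7 and 0 ≤ b ≤ 1.
Every move lowers a or b (never raises either), so fill the grid row by row in increasing a, and left to right within a row: each cell's successors are then already labelled.
      b=0  b=1
a=0:    L    L
a=1:    W    W
a=2:    W    W
a=3:    L    L
a=4:    W    W
a=5:    W    W
a=6:    L    L
a=7:    W    W
Cells with no legal move (terminal, hence L): (0,0), (0,1).
The remaining L cells, each justified by listing all of its moves:
(3,0): only reaches (2,0)(W), (1,0)(W), all W → L
(3,1): only reaches (2,1)(W), (1,1)(W), all W → L
(6,0): only reaches (5,0)(W), (4,0)(W), (2,0)(W), all W → L
(6,1): only reaches (5,1)(W), (4,1)(W), (2,1)(W), all W → L
Every other cell has at least one move into one of the L cells above, so it is W.
From (7,1), the L positions reachable in one move are: (6,1), (3,1). Any move reaching one of these is winning.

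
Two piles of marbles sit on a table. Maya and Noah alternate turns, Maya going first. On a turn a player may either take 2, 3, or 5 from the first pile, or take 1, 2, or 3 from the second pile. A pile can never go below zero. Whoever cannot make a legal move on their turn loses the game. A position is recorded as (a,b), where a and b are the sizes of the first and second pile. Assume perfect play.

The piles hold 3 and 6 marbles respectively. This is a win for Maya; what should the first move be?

Move to (3,5).

Compute win/loss labels from the base case upward. A position with no move is L. Any other position is W if it can reach an L in one move, else L.
No move ever increases a pile, so every position that can arise here has a ≤ 3 and b ≤ 6; it is enough to label the cells with 0 ≤ a ≤ 3 and 0 ≤ b ≤ 6.
Every move lowers a or b (never raises either), so fill the grid row by row in increasing a, and left to right within a row: each cell's successors are then already labelled.
      b=0  b=1  b=2  b=3  b=4  b=5  b=6
a=0:    L    W    W    W    L    W    W
a=1:    L    W    W    W    L    W    W
a=2:    W    L    W    W    W    L    W
a=3:    W    L    W    W    W    L    W
Cells with no legal move (terminal, hence L): (0,0), (1,0).
The remaining L cells, each justified by listing all of its moves:
(0,4): moves to (0,3)(W), (0,2)(W), (0,1)(W); every one is W ⇒ L
(1,4): moves to (1,3)(W), (1,2)(W), (1,1)(W); every one is W ⇒ L
(2,1): moves to (0,1)(W), (2,0)(W); every one is W ⇒ L
(2,5): moves to (0,5)(W), (2,4)(W), (2,3)(W), (2,2)(W); every one is W ⇒ L
(3,1): moves to (1,1)(W), (0,1)(W), (3,0)(W); every one is W ⇒ L
(3,5): moves to (1,5)(W), (0,5)(W), (3,4)(W), (3,3)(W), (3,2)(W); every one is W ⇒ L
Every other cell has at least one move into one of the L cells above, so it is W.
From (3,6), the L positions reachable in one move are: (3,5).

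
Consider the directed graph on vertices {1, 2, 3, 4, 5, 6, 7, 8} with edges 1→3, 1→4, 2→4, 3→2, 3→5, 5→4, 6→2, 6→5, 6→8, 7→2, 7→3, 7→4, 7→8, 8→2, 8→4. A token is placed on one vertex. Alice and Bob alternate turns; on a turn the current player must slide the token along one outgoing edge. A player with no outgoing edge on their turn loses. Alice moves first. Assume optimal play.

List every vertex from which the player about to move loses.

3, 4, 6

Work bottom-up. With no move the player to move loses. Otherwise the position is W if at least one move leads to an L position for the opponent, and L if every move leads to a W.
Every edge goes from a vertex to one that appears earlier in the order 4, 2, 8, 5, 3, 6, 7, 1, so processing vertices in that order labels each vertex after all of its successors.
4: no outgoing edge → L
2: W (go to 4, an L position)
8: W (go to 4, an L position)
5: W (go to 4, an L position)
3: L (options 5(W), 2(W) are all W)
6: L (options 5(W), 8(W), 2(W) are all W)
7: W (go to 3, an L position)
1: W (go to 3, an L position)
Reading off the rows marked L gives the requested list; there are 3 such vertices.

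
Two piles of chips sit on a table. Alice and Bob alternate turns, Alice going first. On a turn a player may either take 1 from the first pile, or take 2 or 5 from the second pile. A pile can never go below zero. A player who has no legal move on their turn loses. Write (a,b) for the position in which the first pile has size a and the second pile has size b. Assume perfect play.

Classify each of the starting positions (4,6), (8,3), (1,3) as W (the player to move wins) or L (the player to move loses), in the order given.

(4,6): W, (8,3): W, (1,3): L

Build the W/L table. Terminal = L. A non-terminal position is W if it has a move to some L; otherwise it is L.
No move ever increases a pile, so every position that can arise here has a ≤ 8 and b ≤ 6; it is enough to label the cells with 0 ≤ a ≤ 8 and 0 ≤ b ≤ 6.
Every move lowers a or b (never raises either), so fill the grid row by row in increasing a, and left to right within a row: each cell's successors are then already labelled.
      b=0  b=1  b=2  b=3  b=4  b=5  b=6
a=0:    L    L    W    W    L    W    W
a=1:    W    W    L    L    W    W    L
a=2:    L    L    W    W    L    W    W
a=3:    W    W    L    L    W    W    L
a=4:    L    L    W    W    L    W    W
a=5:    W    W    L    L    W    W    L
a=6:    L    L    W    W    L    W    W
a=7:    W    W    L    L    W    W    L
a=8:    L    L    W    W    L    W    W
Cells with no legal move (terminal, hence L): (0,0), (0,1).
The remaining L cells, each justified by listing all of its moves:
(0,4): →(0,2)(W) only, which is W, so L
(1,2): →(0,2)(W), (1,0)(W) — all W, so L
(1,3): →(0,3)(W), (1,1)(W) — all W, so L
(1,6): →(0,6)(W), (1,4)(W), (1,1)(W) — all W, so L
(2,0): →(1,0)(W) only, which is W, so L
(2,1): →(1,1)(W) only, which is W, so L
(2,4): →(1,4)(W), (2,2)(W) — all W, so L
(3,2): →(2,2)(W), (3,0)(W) — all W, so L
(3,3): →(2,3)(W), (3,1)(W) — all W, so L
(3,6): →(2,6)(W), (3,4)(W), (3,1)(W) — all W, so L
(4,0): →(3,0)(W) only, which is W, so L
(4,1): →(3,1)(W) only, which is W, so L
(4,4): →(3,4)(W), (4,2)(W) — all W, so L
(5,2): →(4,2)(W), (5,0)(W) — all W, so L
(5,3): →(4,3)(W), (5,1)(W) — all W, so L
(5,6): →(4,6)(W), (5,4)(W), (5,1)(W) — all W, so L
(6,0): →(5,0)(W) only, which is W, so L
(6,1): →(5,1)(W) only, which is W, so L
(6,4): →(5,4)(W), (6,2)(W) — all W, so L
(7,2): →(6,2)(W), (7,0)(W) — all W, so L
(7,3): →(6,3)(W), (7,1)(W) — all W, so L
(7,6): →(6,6)(W), (7,4)(W), (7,1)(W) — all W, so L
(8,0): →(7,0)(W) only, which is W, so L
(8,1): →(7,1)(W) only, which is W, so L
(8,4): →(7,4)(W), (8,2)(W) — all W, so L
Every other cell has at least one move into one of the L cells above, so it is W.
(4,6): the move to (3,6) reaches an L cell, so W
(8,3): the move to (7,3) reaches an L cell, so W
(1,3): one of the L cells justified above, so L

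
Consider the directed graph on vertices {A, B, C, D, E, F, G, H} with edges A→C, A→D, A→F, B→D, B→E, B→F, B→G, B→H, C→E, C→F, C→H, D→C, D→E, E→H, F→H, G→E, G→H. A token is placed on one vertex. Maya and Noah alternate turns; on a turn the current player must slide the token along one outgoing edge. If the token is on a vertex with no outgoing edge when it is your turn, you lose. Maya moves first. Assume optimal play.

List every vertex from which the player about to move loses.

D, H

Use the standard recursion: the mover loses at a terminal position; elsewhere, the mover wins exactly when some move hands the opponent an L position.
Every edge goes from a vertex to one that appears earlier in the order H, F, E, G, C, D, B, A, so processing vertices in that order labels each vertex after all of its successors.
H: no outgoing edge → L
F: reaches L-position H → W
E: reaches L-position H → W
G: reaches L-position H → W
C: reaches L-position H → W
D: only reaches C(W), E(W), all W → L
B: reaches L-position D → W
A: reaches L-position D → W
The losing starting vertices are exactly the entries labelled L in this table (2 of them).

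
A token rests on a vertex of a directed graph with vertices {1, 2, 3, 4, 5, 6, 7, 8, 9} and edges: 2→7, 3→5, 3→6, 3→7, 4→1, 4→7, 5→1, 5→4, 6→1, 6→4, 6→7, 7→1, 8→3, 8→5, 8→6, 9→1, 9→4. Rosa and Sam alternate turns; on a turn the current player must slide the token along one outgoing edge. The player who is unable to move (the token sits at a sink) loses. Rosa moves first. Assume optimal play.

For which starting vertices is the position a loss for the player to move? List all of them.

1, 2, 3

Build the W/L table. Terminal = L. A non-terminal position is W if it has a move to some L; otherwise it is L.
Every edge goes from a vertex to one that appears earlier in the order 1, 7, 4, 6, 5, 9, 3, 8, 2, so processing vertices in that order labels each vertex after all of its successors.
1: no outgoing edge → L
7: →1(L), so W
4: →1(L), so W
6: →1(L), so W
5: →1(L), so W
9: →1(L), so W
3: →5(W), 6(W), 7(W) — all W, so L
8: →3(L), so W
2: →7(W) only, which is W, so L
Reading off the rows marked L gives the requested list; there are 3 such vertices.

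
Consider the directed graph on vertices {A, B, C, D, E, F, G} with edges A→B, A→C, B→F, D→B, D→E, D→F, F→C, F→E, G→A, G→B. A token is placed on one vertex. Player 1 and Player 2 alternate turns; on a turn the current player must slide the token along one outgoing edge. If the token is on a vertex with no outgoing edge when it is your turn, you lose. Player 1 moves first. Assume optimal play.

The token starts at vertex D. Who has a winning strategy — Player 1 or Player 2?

Player 1 wins.

Use the standard recursion: the mover loses at a terminal position; elsewhere, the mover wins exactly when some move hands the opponent an L position.
Every edge goes from a vertex to one that appears earlier in the order C, E, F, B, A, D, G, so processing vertices in that order labels each vertex after all of its successors.
C: no outgoing edge → L
E: no outgoing edge → L
F: W (go to E, an L position)
B: L (sole option F(W) is W)
A: W (go to B, an L position)
D: W (go to B, an L position)
G: W (go to B, an L position)
The starting position D is W: Player 1 should move to B, handing over an L position.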